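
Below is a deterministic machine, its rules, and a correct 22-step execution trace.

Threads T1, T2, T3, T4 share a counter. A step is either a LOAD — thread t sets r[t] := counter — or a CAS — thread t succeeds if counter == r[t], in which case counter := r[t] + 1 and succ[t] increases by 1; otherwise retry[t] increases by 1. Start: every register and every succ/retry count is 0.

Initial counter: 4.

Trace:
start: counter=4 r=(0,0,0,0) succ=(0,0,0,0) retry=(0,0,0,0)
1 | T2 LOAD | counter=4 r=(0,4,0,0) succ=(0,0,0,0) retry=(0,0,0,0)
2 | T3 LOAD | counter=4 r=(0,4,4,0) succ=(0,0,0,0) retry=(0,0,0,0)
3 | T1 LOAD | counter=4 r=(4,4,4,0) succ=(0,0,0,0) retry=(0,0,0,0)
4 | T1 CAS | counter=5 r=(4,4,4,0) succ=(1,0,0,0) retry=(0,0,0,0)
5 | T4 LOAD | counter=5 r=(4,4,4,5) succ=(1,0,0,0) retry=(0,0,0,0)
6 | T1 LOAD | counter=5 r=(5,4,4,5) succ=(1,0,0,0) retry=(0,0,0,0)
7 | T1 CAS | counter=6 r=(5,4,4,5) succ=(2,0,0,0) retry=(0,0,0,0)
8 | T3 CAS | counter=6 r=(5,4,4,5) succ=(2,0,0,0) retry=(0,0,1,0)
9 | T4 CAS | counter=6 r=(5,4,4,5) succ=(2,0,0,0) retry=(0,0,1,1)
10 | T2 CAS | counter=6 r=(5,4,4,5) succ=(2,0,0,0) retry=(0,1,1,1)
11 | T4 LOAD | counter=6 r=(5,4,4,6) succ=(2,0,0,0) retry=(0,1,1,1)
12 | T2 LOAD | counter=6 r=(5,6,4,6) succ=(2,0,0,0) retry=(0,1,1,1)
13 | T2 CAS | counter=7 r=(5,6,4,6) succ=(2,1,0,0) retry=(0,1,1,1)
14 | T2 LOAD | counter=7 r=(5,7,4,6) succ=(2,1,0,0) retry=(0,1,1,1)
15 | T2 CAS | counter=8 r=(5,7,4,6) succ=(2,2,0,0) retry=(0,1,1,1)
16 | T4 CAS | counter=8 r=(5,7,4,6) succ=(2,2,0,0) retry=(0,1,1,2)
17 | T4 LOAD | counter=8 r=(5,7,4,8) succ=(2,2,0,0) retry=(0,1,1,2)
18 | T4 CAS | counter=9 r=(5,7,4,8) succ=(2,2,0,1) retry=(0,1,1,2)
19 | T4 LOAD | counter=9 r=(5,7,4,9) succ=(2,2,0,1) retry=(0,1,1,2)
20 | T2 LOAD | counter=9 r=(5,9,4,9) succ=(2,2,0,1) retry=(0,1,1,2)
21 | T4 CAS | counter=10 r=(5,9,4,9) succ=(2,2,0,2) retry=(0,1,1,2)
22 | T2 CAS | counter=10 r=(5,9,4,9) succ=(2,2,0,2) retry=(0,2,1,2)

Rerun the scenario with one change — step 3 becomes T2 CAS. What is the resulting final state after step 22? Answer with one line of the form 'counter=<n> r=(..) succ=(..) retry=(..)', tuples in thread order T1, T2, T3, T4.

(re-executing from step 3 with the substitution; state before step 3: counter=4 r=(0,4,4,0) succ=(0,0,0,0) retry=(0,0,0,0))
3 | T2 CAS | counter=5 r=(0,4,4,0) succ=(0,1,0,0) retry=(0,0,0,0)
4 | T1 CAS | counter=5 r=(0,4,4,0) succ=(0,1,0,0) retry=(1,0,0,0)
5 | T4 LOAD | counter=5 r=(0,4,4,5) succ=(0,1,0,0) retry=(1,0,0,0)
6 | T1 LOAD | counter=5 r=(5,4,4,5) succ=(0,1,0,0) retry=(1,0,0,0)
7 | T1 CAS | counter=6 r=(5,4,4,5) succ=(1,1,0,0) retry=(1,0,0,0)
8 | T3 CAS | counter=6 r=(5,4,4,5) succ=(1,1,0,0) retry=(1,0,1,0)
9 | T4 CAS | counter=6 r=(5,4,4,5) succ=(1,1,0,0) retry=(1,0,1,1)
10 | T2 CAS | counter=6 r=(5,4,4,5) succ=(1,1,0,0) retry=(1,1,1,1)
11 | T4 LOAD | counter=6 r=(5,4,4,6) succ=(1,1,0,0) retry=(1,1,1,1)
12 | T2 LOAD | counter=6 r=(5,6,4,6) succ=(1,1,0,0) retry=(1,1,1,1)
13 | T2 CAS | counter=7 r=(5,6,4,6) succ=(1,2,0,0) retry=(1,1,1,1)
14 | T2 LOAD | counter=7 r=(5,7,4,6) succ=(1,2,0,0) retry=(1,1,1,1)
15 | T2 CAS | counter=8 r=(5,7,4,6) succ=(1,3,0,0) retry=(1,1,1,1)
16 | T4 CAS | counter=8 r=(5,7,4,6) succ=(1,3,0,0) retry=(1,1,1,2)
17 | T4 LOAD | counter=8 r=(5,7,4,8) succ=(1,3,0,0) retry=(1,1,1,2)
18 | T4 CAS | counter=9 r=(5,7,4,8) succ=(1,3,0,1) retry=(1,1,1,2)
19 | T4 LOAD | counter=9 r=(5,7,4,9) succ=(1,3,0,1) retry=(1,1,1,2)
20 | T2 LOAD | counter=9 r=(5,9,4,9) succ=(1,3,0,1) retry=(1,1,1,2)
21 | T4 CAS | counter=10 r=(5,9,4,9) succ=(1,3,0,2) retry=(1,1,1,2)
22 | T2 CAS | counter=10 r=(5,9,4,9) succ=(1,3,0,2) retry=(1,2,1,2)

counter=10 r=(5,9,4,9) succ=(1,3,0,2) retry=(1,2,1,2)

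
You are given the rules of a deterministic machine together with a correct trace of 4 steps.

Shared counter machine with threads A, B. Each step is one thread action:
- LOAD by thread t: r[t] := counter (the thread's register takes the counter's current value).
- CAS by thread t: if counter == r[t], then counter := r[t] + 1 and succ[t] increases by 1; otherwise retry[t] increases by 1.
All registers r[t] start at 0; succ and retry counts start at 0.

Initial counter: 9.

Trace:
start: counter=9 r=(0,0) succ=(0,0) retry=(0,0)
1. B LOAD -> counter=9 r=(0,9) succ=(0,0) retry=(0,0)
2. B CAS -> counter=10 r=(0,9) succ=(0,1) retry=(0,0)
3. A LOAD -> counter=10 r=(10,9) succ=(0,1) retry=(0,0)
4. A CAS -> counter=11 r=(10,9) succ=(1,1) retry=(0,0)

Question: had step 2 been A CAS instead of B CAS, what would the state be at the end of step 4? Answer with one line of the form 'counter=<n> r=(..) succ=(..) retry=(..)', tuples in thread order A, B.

counter=10 r=(9,9) succ=(1,0) retry=(1,0)

(re-executing from step 2 with the substitution; state before step 2: counter=9 r=(0,9) succ=(0,0) retry=(0,0))
2. A CAS -> counter=9 r=(0,9) succ=(0,0) retry=(1,0)
3. A LOAD -> counter=9 r=(9,9) succ=(0,0) retry=(1,0)
4. A CAS -> counter=10 r=(9,9) succ=(1,0) retry=(1,0)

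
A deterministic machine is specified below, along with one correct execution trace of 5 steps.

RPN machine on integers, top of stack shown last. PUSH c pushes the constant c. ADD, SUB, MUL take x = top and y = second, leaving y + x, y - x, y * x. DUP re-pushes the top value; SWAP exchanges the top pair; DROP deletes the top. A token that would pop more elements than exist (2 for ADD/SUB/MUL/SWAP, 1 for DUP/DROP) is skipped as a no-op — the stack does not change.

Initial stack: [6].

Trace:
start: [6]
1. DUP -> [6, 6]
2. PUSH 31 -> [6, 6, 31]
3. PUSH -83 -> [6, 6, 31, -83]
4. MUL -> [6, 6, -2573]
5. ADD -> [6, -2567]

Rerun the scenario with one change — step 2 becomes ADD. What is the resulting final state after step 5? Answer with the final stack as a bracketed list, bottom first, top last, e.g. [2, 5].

(re-executing from step 2 with the substitution; state before step 2: [6, 6])
2. ADD -> [12]
3. PUSH -83 -> [12, -83]
4. MUL -> [-996]
5. ADD -> [-996]

[-996]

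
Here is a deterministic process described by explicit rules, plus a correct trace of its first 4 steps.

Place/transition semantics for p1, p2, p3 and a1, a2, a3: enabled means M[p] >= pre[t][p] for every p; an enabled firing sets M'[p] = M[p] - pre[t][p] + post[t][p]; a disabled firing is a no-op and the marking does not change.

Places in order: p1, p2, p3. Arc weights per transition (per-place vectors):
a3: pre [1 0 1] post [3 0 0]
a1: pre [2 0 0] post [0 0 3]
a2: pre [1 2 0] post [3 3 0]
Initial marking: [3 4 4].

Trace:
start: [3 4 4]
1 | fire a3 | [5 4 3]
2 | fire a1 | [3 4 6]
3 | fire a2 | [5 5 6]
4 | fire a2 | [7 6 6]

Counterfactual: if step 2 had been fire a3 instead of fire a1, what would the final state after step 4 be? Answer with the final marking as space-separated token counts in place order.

11 6 2

(re-executing from step 2 with the substitution; state before step 2: [5 4 3])
2 | fire a3 | [7 4 2]
3 | fire a2 | [9 5 2]
4 | fire a2 | [11 6 2]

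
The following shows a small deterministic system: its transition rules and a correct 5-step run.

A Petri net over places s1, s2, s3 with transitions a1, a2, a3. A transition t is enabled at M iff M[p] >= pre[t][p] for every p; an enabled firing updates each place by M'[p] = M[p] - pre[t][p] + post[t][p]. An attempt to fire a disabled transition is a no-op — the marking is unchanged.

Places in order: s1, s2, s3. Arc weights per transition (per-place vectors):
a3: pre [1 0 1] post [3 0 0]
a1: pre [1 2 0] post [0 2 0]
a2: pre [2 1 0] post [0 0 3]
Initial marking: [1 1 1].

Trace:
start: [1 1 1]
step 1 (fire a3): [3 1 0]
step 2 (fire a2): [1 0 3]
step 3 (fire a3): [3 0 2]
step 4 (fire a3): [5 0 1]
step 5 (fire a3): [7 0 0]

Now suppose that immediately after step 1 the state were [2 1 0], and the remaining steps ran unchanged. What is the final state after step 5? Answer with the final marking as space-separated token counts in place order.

0 0 3

state after step 1 := [2 1 0]
step 2 (fire a2): [0 0 3]
step 3 (fire a3): [0 0 3]
step 4 (fire a3): [0 0 3]
step 5 (fire a3): [0 0 3]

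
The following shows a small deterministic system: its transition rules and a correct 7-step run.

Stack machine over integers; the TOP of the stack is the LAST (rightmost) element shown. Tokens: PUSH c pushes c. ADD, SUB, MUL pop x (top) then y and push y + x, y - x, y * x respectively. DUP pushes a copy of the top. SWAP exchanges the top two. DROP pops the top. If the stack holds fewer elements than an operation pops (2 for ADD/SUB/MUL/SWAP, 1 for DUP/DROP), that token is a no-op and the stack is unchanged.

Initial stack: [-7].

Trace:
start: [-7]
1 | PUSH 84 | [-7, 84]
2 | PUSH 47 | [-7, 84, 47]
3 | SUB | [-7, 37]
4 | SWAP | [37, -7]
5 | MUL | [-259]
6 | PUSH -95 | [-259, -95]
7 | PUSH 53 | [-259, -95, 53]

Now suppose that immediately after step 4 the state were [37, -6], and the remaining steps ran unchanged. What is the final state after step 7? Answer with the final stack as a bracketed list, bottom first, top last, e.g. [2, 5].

[-222, -95, 53]

state after step 4 := [37, -6]
5 | MUL | [-222]
6 | PUSH -95 | [-222, -95]
7 | PUSH 53 | [-222, -95, 53]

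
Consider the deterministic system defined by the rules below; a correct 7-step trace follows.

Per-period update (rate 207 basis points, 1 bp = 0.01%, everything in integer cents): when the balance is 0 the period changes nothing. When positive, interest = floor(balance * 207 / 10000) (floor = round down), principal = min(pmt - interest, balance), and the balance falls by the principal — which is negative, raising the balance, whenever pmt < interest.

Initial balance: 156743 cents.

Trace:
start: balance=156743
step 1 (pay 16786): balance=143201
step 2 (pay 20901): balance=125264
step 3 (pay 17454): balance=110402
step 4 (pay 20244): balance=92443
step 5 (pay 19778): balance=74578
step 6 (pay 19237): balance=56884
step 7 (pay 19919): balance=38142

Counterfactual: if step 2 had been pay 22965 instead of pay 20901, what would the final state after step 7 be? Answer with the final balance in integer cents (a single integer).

(re-executing from step 2 with the substitution; state before step 2: balance=143201)
step 2 (pay 22965): balance=123200
step 3 (pay 17454): balance=108296
step 4 (pay 20244): balance=90293
step 5 (pay 19778): balance=72384
step 6 (pay 19237): balance=54645
step 7 (pay 19919): balance=35857

35857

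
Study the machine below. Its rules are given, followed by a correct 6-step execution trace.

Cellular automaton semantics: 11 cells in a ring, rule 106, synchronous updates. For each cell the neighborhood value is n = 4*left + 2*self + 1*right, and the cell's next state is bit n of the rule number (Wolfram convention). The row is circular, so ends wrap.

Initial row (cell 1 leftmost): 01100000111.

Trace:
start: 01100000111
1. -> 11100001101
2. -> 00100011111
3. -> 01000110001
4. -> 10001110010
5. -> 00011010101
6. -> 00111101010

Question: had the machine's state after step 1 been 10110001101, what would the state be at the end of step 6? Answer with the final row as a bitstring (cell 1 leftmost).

state after step 1 := 10110001101
2. -> 11110011111
3. -> 00010110000
4. -> 00101110000
5. -> 01011010000
6. -> 10111100000

10111100000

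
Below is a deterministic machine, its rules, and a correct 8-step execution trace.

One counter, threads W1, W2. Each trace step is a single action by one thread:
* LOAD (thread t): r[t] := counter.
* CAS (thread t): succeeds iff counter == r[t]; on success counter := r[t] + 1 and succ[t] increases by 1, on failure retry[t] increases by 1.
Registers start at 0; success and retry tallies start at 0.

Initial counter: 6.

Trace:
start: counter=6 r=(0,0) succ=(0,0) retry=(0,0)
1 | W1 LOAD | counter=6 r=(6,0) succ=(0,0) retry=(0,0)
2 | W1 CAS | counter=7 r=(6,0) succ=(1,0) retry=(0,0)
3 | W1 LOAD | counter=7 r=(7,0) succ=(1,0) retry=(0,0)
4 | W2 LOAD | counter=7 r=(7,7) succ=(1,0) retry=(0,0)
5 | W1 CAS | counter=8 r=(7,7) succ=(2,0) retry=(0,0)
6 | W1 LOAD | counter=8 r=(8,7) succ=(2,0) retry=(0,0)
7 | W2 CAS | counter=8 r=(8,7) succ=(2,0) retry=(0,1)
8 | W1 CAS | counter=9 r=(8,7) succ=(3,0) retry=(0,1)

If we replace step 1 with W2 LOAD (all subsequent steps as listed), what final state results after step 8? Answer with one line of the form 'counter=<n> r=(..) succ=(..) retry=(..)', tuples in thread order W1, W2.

(re-executing from step 1 with the substitution; state before step 1: counter=6 r=(0,0) succ=(0,0) retry=(0,0))
1 | W2 LOAD | counter=6 r=(0,6) succ=(0,0) retry=(0,0)
2 | W1 CAS | counter=6 r=(0,6) succ=(0,0) retry=(1,0)
3 | W1 LOAD | counter=6 r=(6,6) succ=(0,0) retry=(1,0)
4 | W2 LOAD | counter=6 r=(6,6) succ=(0,0) retry=(1,0)
5 | W1 CAS | counter=7 r=(6,6) succ=(1,0) retry=(1,0)
6 | W1 LOAD | counter=7 r=(7,6) succ=(1,0) retry=(1,0)
7 | W2 CAS | counter=7 r=(7,6) succ=(1,0) retry=(1,1)
8 | W1 CAS | counter=8 r=(7,6) succ=(2,0) retry=(1,1)

counter=8 r=(7,6) succ=(2,0) retry=(1,1)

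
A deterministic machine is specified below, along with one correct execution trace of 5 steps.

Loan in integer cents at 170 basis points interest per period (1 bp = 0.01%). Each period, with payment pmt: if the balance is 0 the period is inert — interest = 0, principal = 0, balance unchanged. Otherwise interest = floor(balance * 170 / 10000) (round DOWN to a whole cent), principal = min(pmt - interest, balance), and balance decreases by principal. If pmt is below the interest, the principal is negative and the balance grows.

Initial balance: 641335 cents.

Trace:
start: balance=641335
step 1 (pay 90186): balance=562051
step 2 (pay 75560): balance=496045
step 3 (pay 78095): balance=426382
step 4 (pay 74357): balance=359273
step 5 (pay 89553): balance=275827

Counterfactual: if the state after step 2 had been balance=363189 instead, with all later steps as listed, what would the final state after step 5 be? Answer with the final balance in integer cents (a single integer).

state after step 2 := balance=363189
step 3 (pay 78095): balance=291268
step 4 (pay 74357): balance=221862
step 5 (pay 89553): balance=136080

136080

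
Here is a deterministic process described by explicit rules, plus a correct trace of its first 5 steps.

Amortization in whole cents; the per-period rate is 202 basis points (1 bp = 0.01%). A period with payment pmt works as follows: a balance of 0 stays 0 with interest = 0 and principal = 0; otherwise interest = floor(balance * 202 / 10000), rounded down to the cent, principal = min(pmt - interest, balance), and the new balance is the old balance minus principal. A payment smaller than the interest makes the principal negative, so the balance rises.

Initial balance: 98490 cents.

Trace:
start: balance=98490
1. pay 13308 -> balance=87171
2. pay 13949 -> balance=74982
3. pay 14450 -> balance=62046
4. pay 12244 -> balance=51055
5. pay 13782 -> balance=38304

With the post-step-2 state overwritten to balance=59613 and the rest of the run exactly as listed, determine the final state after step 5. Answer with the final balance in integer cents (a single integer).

state after step 2 := balance=59613
3. pay 14450 -> balance=46367
4. pay 12244 -> balance=35059
5. pay 13782 -> balance=21985

21985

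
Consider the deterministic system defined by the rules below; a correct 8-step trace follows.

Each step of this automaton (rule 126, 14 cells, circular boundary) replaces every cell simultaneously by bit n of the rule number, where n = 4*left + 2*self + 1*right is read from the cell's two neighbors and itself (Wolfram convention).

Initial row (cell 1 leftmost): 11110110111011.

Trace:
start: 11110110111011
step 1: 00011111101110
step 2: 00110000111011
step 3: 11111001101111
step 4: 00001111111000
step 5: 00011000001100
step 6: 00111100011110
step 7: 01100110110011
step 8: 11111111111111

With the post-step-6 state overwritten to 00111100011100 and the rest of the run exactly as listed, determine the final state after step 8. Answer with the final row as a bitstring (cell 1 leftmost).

11111111111111

state after step 6 := 00111100011100
step 7: 01100110110110
step 8: 11111111111111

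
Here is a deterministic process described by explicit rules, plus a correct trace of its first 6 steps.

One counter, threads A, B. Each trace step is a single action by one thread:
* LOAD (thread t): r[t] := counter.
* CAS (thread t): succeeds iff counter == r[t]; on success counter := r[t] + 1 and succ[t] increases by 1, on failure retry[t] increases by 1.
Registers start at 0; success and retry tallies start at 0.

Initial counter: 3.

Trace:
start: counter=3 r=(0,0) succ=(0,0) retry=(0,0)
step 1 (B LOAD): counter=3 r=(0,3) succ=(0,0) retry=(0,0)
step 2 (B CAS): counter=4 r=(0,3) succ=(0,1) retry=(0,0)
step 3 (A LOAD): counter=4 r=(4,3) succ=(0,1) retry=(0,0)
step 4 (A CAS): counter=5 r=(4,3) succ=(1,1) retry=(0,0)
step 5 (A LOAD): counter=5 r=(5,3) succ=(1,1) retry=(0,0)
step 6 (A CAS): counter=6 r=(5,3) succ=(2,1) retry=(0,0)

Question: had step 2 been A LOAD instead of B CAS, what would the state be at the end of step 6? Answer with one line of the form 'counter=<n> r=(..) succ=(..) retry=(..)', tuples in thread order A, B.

counter=5 r=(4,3) succ=(2,0) retry=(0,0)

(re-executing from step 2 with the substitution; state before step 2: counter=3 r=(0,3) succ=(0,0) retry=(0,0))
step 2 (A LOAD): counter=3 r=(3,3) succ=(0,0) retry=(0,0)
step 3 (A LOAD): counter=3 r=(3,3) succ=(0,0) retry=(0,0)
step 4 (A CAS): counter=4 r=(3,3) succ=(1,0) retry=(0,0)
step 5 (A LOAD): counter=4 r=(4,3) succ=(1,0) retry=(0,0)
step 6 (A CAS): counter=5 r=(4,3) succ=(2,0) retry=(0,0)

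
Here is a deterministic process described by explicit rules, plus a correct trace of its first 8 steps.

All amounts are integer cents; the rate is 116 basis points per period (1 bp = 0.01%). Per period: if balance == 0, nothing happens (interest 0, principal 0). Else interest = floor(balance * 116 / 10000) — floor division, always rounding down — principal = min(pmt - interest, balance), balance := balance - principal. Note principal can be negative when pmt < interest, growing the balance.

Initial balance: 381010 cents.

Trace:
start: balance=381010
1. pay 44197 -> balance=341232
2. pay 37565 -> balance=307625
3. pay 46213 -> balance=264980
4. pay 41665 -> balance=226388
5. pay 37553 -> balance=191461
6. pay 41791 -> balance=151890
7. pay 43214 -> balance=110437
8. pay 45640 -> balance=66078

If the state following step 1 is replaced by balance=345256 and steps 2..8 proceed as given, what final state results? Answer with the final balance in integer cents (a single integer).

state after step 1 := balance=345256
2. pay 37565 -> balance=311695
3. pay 46213 -> balance=269097
4. pay 41665 -> balance=230553
5. pay 37553 -> balance=195674
6. pay 41791 -> balance=156152
7. pay 43214 -> balance=114749
8. pay 45640 -> balance=70440

70440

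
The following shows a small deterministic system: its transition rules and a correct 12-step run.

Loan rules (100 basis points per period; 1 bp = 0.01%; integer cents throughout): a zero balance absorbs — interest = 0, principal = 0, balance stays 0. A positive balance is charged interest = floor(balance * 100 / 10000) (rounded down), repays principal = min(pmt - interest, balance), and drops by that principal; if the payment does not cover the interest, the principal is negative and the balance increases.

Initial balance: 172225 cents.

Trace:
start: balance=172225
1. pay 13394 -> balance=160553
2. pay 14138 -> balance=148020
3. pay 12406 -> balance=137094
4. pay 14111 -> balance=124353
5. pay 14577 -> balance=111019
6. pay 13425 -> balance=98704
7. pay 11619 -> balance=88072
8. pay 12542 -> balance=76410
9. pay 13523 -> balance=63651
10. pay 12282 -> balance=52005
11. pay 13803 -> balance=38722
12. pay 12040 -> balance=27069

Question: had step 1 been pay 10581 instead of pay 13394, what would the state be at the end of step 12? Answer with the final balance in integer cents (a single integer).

30205

(re-executing from step 1 with the substitution; state before step 1: balance=172225)
1. pay 10581 -> balance=163366
2. pay 14138 -> balance=150861
3. pay 12406 -> balance=139963
4. pay 14111 -> balance=127251
5. pay 14577 -> balance=113946
6. pay 13425 -> balance=101660
7. pay 11619 -> balance=91057
8. pay 12542 -> balance=79425
9. pay 13523 -> balance=66696
10. pay 12282 -> balance=55080
11. pay 13803 -> balance=41827
12. pay 12040 -> balance=30205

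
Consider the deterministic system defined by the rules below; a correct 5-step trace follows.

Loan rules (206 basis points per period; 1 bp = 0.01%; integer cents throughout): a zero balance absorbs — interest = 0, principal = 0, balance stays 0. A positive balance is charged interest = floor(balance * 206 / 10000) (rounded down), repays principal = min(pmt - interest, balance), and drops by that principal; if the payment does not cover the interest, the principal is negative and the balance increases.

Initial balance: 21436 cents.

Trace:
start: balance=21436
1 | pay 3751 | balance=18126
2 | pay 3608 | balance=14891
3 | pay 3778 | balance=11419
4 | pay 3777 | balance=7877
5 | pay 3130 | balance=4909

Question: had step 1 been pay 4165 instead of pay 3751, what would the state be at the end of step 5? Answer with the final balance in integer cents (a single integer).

4460

(re-executing from step 1 with the substitution; state before step 1: balance=21436)
1 | pay 4165 | balance=17712
2 | pay 3608 | balance=14468
3 | pay 3778 | balance=10988
4 | pay 3777 | balance=7437
5 | pay 3130 | balance=4460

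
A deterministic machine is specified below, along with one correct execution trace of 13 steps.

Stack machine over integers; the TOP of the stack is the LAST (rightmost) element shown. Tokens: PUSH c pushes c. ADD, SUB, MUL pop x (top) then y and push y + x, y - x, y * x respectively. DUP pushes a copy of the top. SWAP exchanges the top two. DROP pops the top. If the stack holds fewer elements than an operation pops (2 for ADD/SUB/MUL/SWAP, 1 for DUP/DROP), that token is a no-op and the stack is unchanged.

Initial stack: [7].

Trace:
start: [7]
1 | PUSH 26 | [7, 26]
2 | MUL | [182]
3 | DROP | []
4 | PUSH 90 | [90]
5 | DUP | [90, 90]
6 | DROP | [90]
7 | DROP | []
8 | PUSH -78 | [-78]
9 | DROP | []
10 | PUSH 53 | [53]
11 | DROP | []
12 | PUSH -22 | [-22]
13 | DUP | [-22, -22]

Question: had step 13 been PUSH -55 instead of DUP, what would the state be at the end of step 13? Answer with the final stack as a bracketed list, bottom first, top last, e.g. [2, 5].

(re-executing from step 13 with the substitution; state before step 13: [-22])
13 | PUSH -55 | [-22, -55]

[-22, -55]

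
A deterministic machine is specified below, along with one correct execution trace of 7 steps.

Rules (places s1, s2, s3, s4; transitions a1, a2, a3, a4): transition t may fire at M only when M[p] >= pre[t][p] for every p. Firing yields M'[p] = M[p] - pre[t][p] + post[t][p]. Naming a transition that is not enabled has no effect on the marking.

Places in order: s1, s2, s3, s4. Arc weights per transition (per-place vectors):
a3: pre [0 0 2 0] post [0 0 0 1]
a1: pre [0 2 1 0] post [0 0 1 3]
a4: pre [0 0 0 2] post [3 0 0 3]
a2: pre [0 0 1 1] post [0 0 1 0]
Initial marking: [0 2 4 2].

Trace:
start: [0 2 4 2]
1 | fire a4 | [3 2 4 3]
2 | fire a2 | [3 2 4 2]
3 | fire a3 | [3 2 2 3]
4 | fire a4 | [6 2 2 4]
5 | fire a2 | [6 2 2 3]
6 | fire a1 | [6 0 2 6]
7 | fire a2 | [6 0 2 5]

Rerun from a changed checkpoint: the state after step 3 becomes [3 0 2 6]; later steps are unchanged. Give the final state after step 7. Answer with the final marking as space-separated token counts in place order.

state after step 3 := [3 0 2 6]
4 | fire a4 | [6 0 2 7]
5 | fire a2 | [6 0 2 6]
6 | fire a1 | [6 0 2 6]
7 | fire a2 | [6 0 2 5]

6 0 2 5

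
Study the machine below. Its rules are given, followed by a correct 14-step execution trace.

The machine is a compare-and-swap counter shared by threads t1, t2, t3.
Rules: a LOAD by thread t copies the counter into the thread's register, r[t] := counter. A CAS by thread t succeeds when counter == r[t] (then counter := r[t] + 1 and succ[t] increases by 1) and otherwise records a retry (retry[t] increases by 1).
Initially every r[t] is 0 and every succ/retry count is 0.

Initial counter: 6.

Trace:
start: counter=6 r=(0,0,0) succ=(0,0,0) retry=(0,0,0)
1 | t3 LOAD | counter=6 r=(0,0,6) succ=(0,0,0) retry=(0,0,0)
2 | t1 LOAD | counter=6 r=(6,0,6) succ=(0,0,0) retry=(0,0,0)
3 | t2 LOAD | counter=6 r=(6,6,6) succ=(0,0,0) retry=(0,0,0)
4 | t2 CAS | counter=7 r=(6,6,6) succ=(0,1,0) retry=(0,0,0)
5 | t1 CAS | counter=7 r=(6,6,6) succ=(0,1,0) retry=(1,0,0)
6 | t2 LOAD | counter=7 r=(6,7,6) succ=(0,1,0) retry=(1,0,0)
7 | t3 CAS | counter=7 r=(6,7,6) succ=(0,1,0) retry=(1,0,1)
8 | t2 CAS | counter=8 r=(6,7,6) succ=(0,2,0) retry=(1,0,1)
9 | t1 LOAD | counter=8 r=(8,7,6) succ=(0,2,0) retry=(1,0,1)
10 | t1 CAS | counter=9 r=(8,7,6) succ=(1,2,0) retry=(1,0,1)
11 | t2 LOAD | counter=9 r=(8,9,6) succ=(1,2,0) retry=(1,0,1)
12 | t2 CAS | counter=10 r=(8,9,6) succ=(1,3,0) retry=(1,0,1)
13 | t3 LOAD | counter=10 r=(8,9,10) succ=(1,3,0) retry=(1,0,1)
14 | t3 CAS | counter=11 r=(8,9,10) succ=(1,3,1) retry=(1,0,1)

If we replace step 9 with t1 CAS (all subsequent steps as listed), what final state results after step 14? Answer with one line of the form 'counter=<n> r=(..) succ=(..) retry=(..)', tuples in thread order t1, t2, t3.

counter=10 r=(6,8,9) succ=(0,3,1) retry=(3,0,1)

(re-executing from step 9 with the substitution; state before step 9: counter=8 r=(6,7,6) succ=(0,2,0) retry=(1,0,1))
9 | t1 CAS | counter=8 r=(6,7,6) succ=(0,2,0) retry=(2,0,1)
10 | t1 CAS | counter=8 r=(6,7,6) succ=(0,2,0) retry=(3,0,1)
11 | t2 LOAD | counter=8 r=(6,8,6) succ=(0,2,0) retry=(3,0,1)
12 | t2 CAS | counter=9 r=(6,8,6) succ=(0,3,0) retry=(3,0,1)
13 | t3 LOAD | counter=9 r=(6,8,9) succ=(0,3,0) retry=(3,0,1)
14 | t3 CAS | counter=10 r=(6,8,9) succ=(0,3,1) retry=(3,0,1)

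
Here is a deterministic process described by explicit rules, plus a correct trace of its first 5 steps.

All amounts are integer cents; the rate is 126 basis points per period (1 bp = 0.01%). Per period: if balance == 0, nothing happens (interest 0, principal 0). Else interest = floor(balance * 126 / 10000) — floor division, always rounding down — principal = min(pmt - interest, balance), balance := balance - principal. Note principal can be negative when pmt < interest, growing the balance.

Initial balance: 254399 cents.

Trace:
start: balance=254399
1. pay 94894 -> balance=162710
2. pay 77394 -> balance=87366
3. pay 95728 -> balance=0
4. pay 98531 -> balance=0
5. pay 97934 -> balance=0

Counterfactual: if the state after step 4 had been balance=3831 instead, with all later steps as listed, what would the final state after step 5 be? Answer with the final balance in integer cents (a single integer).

0

state after step 4 := balance=3831
5. pay 97934 -> balance=0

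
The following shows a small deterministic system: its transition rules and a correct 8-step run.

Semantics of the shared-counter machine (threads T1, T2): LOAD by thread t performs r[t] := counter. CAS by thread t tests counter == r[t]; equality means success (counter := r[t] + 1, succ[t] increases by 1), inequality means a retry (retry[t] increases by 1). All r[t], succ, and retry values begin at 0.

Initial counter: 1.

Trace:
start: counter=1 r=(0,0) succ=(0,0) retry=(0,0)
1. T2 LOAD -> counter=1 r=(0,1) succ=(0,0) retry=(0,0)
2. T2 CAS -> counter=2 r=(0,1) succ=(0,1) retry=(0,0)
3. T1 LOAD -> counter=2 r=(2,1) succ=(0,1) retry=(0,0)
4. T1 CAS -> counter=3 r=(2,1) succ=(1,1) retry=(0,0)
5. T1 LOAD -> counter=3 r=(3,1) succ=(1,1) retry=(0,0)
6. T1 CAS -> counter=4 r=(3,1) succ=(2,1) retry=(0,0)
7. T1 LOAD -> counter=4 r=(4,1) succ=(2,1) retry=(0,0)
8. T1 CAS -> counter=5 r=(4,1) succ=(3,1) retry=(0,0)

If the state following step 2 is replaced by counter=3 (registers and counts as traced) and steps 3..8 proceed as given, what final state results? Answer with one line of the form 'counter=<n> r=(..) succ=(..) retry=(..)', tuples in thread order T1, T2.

counter=6 r=(5,1) succ=(3,1) retry=(0,0)

state after step 2 := counter=3 r=(0,1) succ=(0,1) retry=(0,0)
3. T1 LOAD -> counter=3 r=(3,1) succ=(0,1) retry=(0,0)
4. T1 CAS -> counter=4 r=(3,1) succ=(1,1) retry=(0,0)
5. T1 LOAD -> counter=4 r=(4,1) succ=(1,1) retry=(0,0)
6. T1 CAS -> counter=5 r=(4,1) succ=(2,1) retry=(0,0)
7. T1 LOAD -> counter=5 r=(5,1) succ=(2,1) retry=(0,0)
8. T1 CAS -> counter=6 r=(5,1) succ=(3,1) retry=(0,0)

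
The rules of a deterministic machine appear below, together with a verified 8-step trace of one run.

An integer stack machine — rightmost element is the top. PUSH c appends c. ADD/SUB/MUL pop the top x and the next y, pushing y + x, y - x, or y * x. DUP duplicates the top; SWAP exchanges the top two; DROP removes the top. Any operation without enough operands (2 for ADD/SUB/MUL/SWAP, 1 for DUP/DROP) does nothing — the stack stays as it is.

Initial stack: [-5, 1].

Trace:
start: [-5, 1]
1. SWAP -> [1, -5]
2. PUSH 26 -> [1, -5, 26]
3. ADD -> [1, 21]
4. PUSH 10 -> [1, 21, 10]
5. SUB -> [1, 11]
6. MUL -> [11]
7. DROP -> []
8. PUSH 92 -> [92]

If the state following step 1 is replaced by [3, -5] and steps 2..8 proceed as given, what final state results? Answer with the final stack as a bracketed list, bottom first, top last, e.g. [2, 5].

state after step 1 := [3, -5]
2. PUSH 26 -> [3, -5, 26]
3. ADD -> [3, 21]
4. PUSH 10 -> [3, 21, 10]
5. SUB -> [3, 11]
6. MUL -> [33]
7. DROP -> []
8. PUSH 92 -> [92]

[92]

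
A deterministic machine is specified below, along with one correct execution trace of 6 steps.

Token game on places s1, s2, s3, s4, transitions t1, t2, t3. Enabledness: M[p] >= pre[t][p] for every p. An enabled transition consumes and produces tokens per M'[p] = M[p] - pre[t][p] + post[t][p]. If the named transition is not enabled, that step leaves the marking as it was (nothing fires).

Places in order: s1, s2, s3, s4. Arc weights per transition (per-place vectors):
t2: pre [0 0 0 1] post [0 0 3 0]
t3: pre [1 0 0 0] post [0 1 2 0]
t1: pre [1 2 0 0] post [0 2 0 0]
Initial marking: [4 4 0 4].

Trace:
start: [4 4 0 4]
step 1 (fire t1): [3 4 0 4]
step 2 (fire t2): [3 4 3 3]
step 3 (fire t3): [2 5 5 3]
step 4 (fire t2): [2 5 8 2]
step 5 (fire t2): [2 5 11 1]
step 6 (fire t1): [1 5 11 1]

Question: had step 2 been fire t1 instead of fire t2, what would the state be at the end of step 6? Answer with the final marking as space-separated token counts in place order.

(re-executing from step 2 with the substitution; state before step 2: [3 4 0 4])
step 2 (fire t1): [2 4 0 4]
step 3 (fire t3): [1 5 2 4]
step 4 (fire t2): [1 5 5 3]
step 5 (fire t2): [1 5 8 2]
step 6 (fire t1): [0 5 8 2]

0 5 8 2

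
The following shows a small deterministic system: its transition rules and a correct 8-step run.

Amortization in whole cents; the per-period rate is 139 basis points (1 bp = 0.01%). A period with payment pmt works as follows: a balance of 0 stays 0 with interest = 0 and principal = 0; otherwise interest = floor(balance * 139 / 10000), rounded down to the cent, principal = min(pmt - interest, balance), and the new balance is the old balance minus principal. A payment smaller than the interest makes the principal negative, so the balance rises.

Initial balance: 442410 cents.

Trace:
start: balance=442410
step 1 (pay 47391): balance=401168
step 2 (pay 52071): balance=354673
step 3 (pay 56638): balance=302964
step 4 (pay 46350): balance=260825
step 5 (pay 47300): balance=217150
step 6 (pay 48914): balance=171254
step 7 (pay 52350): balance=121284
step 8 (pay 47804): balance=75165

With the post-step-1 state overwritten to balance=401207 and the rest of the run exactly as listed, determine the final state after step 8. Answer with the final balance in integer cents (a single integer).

75208

state after step 1 := balance=401207
step 2 (pay 52071): balance=354712
step 3 (pay 56638): balance=303004
step 4 (pay 46350): balance=260865
step 5 (pay 47300): balance=217191
step 6 (pay 48914): balance=171295
step 7 (pay 52350): balance=121326
step 8 (pay 47804): balance=75208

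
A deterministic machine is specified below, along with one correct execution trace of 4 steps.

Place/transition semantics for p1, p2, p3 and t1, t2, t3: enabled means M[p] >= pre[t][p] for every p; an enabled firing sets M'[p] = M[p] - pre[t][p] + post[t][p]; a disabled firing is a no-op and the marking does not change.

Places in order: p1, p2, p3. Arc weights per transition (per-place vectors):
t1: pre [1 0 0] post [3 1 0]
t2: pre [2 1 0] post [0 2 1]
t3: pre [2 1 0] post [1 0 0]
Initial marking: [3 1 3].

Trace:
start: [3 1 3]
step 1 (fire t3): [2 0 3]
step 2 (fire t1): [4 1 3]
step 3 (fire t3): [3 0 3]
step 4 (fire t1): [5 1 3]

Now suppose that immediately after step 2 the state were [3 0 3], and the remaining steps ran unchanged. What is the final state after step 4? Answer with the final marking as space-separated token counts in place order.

state after step 2 := [3 0 3]
step 3 (fire t3): [3 0 3]
step 4 (fire t1): [5 1 3]

5 1 3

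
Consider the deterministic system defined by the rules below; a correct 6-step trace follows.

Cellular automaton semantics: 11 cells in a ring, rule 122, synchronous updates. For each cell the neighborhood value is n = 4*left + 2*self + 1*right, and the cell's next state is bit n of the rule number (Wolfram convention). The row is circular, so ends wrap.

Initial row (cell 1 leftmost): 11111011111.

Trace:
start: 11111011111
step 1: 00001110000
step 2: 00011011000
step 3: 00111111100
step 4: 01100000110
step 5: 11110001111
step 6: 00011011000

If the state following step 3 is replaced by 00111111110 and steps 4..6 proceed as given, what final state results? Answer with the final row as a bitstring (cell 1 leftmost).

state after step 3 := 00111111110
step 4: 01100000011
step 5: 11110000111
step 6: 00011001100

00011001100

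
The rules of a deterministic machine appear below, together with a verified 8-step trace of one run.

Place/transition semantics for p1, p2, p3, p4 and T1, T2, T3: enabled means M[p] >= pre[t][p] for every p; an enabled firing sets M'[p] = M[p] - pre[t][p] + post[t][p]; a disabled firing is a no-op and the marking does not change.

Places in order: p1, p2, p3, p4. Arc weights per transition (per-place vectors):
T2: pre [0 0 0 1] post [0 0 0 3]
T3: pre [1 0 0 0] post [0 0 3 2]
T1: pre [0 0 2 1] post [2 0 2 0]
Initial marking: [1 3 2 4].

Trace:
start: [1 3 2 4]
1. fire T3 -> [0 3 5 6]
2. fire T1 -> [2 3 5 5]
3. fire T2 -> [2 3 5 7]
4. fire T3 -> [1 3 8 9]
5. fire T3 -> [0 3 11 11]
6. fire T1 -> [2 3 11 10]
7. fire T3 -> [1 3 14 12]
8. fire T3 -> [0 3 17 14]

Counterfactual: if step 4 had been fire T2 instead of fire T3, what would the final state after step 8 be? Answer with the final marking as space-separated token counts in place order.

(re-executing from step 4 with the substitution; state before step 4: [2 3 5 7])
4. fire T2 -> [2 3 5 9]
5. fire T3 -> [1 3 8 11]
6. fire T1 -> [3 3 8 10]
7. fire T3 -> [2 3 11 12]
8. fire T3 -> [1 3 14 14]

1 3 14 14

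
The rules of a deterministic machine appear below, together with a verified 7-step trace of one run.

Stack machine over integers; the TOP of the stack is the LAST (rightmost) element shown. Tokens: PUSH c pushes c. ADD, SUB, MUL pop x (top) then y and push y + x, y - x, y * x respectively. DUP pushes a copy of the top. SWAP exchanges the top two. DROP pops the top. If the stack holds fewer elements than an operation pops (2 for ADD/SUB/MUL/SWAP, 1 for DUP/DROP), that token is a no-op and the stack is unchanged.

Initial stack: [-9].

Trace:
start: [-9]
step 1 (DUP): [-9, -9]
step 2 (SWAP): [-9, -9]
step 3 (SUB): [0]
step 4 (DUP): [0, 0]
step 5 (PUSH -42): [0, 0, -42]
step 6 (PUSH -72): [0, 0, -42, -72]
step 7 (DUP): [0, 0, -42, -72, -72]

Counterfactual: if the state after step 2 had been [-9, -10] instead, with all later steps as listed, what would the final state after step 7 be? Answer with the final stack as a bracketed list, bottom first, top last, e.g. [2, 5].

[1, 1, -42, -72, -72]

state after step 2 := [-9, -10]
step 3 (SUB): [1]
step 4 (DUP): [1, 1]
step 5 (PUSH -42): [1, 1, -42]
step 6 (PUSH -72): [1, 1, -42, -72]
step 7 (DUP): [1, 1, -42, -72, -72]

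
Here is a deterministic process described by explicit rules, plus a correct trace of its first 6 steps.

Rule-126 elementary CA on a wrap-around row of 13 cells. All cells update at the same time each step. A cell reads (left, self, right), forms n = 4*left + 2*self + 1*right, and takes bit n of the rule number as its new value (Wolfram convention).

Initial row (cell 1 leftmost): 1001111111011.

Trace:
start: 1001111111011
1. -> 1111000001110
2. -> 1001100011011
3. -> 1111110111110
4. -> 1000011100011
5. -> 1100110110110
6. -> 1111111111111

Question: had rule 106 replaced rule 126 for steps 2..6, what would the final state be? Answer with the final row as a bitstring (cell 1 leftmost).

(re-executing steps 2..6 under rule 106; state before step 2: 1111000001110)
2. -> 1001000011011
3. -> 1010000111110
4. -> 0100001100011
5. -> 1000011100111
6. -> 1000110101100

1000110101100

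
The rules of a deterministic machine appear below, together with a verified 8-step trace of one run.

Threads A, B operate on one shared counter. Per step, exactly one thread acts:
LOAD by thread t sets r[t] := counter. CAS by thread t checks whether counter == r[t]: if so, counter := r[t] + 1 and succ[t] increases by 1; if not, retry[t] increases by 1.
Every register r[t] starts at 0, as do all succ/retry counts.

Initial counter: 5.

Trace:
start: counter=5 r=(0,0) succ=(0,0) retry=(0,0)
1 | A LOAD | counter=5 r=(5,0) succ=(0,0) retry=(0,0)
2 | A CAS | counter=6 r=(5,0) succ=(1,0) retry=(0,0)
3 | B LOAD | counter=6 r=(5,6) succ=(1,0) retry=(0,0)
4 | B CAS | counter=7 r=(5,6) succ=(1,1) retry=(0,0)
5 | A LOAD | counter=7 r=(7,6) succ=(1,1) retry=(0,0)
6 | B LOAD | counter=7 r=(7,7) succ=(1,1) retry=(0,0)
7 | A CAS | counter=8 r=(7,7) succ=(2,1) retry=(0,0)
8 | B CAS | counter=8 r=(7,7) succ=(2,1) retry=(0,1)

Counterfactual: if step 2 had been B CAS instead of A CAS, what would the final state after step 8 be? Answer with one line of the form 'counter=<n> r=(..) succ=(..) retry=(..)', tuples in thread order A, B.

(re-executing from step 2 with the substitution; state before step 2: counter=5 r=(5,0) succ=(0,0) retry=(0,0))
2 | B CAS | counter=5 r=(5,0) succ=(0,0) retry=(0,1)
3 | B LOAD | counter=5 r=(5,5) succ=(0,0) retry=(0,1)
4 | B CAS | counter=6 r=(5,5) succ=(0,1) retry=(0,1)
5 | A LOAD | counter=6 r=(6,5) succ=(0,1) retry=(0,1)
6 | B LOAD | counter=6 r=(6,6) succ=(0,1) retry=(0,1)
7 | A CAS | counter=7 r=(6,6) succ=(1,1) retry=(0,1)
8 | B CAS | counter=7 r=(6,6) succ=(1,1) retry=(0,2)

counter=7 r=(6,6) succ=(1,1) retry=(0,2)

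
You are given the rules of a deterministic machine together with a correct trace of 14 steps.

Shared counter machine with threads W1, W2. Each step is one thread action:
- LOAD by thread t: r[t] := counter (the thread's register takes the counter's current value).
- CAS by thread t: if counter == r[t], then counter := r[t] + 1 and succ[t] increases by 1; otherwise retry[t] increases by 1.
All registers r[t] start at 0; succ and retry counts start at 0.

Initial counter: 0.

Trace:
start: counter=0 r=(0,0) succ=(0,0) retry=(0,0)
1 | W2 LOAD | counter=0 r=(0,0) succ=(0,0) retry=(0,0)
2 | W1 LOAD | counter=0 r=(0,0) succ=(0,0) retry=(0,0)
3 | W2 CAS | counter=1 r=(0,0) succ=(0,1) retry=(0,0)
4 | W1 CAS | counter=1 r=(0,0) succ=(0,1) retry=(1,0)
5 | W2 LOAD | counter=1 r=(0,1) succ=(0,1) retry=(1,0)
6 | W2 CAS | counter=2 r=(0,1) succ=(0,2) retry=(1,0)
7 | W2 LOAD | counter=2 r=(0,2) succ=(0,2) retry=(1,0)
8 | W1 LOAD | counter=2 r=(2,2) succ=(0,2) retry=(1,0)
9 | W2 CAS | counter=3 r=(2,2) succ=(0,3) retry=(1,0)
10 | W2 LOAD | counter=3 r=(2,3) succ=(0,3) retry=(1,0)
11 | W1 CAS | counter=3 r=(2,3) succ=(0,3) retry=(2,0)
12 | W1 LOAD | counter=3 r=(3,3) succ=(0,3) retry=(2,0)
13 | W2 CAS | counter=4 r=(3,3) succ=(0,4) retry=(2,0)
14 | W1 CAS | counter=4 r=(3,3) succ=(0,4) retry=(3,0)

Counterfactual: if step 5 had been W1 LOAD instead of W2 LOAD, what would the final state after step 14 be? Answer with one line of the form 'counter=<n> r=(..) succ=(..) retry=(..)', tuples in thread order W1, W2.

(re-executing from step 5 with the substitution; state before step 5: counter=1 r=(0,0) succ=(0,1) retry=(1,0))
5 | W1 LOAD | counter=1 r=(1,0) succ=(0,1) retry=(1,0)
6 | W2 CAS | counter=1 r=(1,0) succ=(0,1) retry=(1,1)
7 | W2 LOAD | counter=1 r=(1,1) succ=(0,1) retry=(1,1)
8 | W1 LOAD | counter=1 r=(1,1) succ=(0,1) retry=(1,1)
9 | W2 CAS | counter=2 r=(1,1) succ=(0,2) retry=(1,1)
10 | W2 LOAD | counter=2 r=(1,2) succ=(0,2) retry=(1,1)
11 | W1 CAS | counter=2 r=(1,2) succ=(0,2) retry=(2,1)
12 | W1 LOAD | counter=2 r=(2,2) succ=(0,2) retry=(2,1)
13 | W2 CAS | counter=3 r=(2,2) succ=(0,3) retry=(2,1)
14 | W1 CAS | counter=3 r=(2,2) succ=(0,3) retry=(3,1)

counter=3 r=(2,2) succ=(0,3) retry=(3,1)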